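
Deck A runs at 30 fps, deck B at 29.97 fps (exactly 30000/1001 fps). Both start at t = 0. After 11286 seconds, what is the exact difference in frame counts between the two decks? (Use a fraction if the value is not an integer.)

A emits 30 × 11286 = 338580 frames; B emits 30000/1001 × 11286 = 30780000/91.
Difference = 30780/91 frames (≈ 338.2418); B is behind A.

30780/91 frames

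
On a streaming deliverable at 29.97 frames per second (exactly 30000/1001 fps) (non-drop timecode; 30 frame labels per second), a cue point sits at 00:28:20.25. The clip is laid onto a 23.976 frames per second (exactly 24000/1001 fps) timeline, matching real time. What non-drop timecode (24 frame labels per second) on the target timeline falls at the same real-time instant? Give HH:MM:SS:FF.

00:28:20:20

Source frame index: (0×3600 + 28×60 + 20) × 30 + 25 = 51025.
Real time: 51025 / (30000/1001) = 2043041/1200 s.
Target frame: (2043041/1200) × (24000/1001) = 40820.
At 24 labels/s: frame 40820 → 00:28:20:20.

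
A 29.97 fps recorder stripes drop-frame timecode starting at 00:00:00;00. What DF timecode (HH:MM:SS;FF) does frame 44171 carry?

Each 10-minute DF block holds 10 × 60 × 30 − 9 × 2 = 17982 frames. 44171 ÷ 17982 → 2 full blocks, remainder 8207.
Within the partial block the first minute is 1800 frames and each further minute 1798, so 4 further minute boundaries passed. Total skipped labels = 18 × 2 + 2 × 4 = 44.
Non-drop label index = 44171 + 44 = 44215; at 30 labels/s that is 00:24:33:25, i.e. DF 00:24:33;25.

00:24:33;25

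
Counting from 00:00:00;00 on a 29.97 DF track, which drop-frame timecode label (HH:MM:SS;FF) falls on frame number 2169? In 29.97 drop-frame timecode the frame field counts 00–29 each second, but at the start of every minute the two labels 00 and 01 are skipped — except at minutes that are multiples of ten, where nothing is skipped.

Ten DF minutes hold 17982 frames, so frame 2169 lies in block 0 (frames 0–17981) with 2169 frames into that block.
The block's first minute is 1800 frames and the rest 1798 each; 2169 frames reaches minute 1, so 0 × 18 + 1 × 2 = 2 labels have been skipped so far.
Adding those back, label number 2169 + 2 = 2171 at 30 labels/s is 72 s + 11 f = 0 h 1 min 12 s frame 11, i.e. 00:01:12;11.

00:01:12;11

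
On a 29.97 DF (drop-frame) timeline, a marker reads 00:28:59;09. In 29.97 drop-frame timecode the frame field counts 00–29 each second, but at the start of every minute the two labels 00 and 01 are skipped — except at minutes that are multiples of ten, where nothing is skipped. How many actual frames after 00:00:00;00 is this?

52127

As if non-drop at 30 labels/s: (0 × 3600 + 28 × 60 + 59) × 30 + 9 = 52179.
Minute boundaries passed: 28; those not divisible by 10: 28 − 2 = 26; dropped labels = 2 × 26 = 52.
Actual frame index = 52179 − 52 = 52127.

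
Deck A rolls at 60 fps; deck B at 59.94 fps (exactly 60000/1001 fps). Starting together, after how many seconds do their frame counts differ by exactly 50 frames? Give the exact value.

5005/6 seconds

The gap grows by |60000/1001 − 60| = 60/1001 frames per second.
Time for a 50-frame gap: 50 ÷ (60/1001) = 5005/6 s.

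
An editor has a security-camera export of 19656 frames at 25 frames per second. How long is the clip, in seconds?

786.24 seconds

Running time = 19656 / (25) = 786.24 s.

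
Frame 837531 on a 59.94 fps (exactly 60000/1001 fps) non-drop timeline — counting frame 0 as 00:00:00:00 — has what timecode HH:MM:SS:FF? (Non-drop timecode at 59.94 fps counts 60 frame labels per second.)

837531 ÷ 60 = 13958 full seconds, remainder 51 frames.
13958 s = 3 h 52 min 38 s.
Timecode: 03:52:38:51.

03:52:38:51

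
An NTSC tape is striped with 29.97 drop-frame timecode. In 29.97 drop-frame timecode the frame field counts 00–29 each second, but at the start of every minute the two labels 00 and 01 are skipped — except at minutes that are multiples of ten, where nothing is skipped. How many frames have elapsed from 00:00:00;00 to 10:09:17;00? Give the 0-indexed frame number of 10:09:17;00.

1095612

As if non-drop at 30 labels/s: (10 × 3600 + 9 × 60 + 17) × 30 + 0 = 1096710.
Minute boundaries passed: 609; those not divisible by 10: 609 − 60 = 549; dropped labels = 2 × 549 = 1098.
Actual frame index = 1096710 − 1098 = 1095612.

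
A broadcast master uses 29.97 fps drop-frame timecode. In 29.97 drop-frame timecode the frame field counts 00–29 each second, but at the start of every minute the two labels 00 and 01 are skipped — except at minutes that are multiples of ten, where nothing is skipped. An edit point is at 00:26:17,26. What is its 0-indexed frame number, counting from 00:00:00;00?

47288

Complete 10-minute blocks: 2, each 17982 frames → 35964.
Remaining 6 whole minutes in the current block: 1800 + 5 × 1798 = 10790 frames.
Within the current minute: 17 × 30 + 26 − 2 = 534 (labels ;00/;01 skipped at this minute). Total = 35964 + 10790 + 534 = 47288.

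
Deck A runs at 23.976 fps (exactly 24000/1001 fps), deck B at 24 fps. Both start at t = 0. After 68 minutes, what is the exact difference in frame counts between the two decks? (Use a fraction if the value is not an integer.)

68 min = 4080 s.
A emits 24000/1001 × 4080 = 97920000/1001 frames; B emits 24 × 4080 = 97920.
Difference = 97920/1001 frames (≈ 97.8222); B is ahead of A.

97920/1001 frames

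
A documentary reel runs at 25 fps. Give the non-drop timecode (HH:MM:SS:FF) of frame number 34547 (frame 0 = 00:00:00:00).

34547 ÷ 25 = 1381 full seconds, remainder 22 frames.
1381 s = 0 h 23 min 1 s.
Timecode: 00:23:01:22.

00:23:01:22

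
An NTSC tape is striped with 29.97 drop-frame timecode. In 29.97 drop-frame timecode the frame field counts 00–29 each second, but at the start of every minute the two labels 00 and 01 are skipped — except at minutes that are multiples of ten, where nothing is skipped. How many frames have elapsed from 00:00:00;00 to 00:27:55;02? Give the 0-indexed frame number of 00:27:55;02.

Complete 10-minute blocks: 2, each 17982 frames → 35964.
Remaining 7 whole minutes in the current block: 1800 + 6 × 1798 = 12588 frames.
Within the current minute: 55 × 30 + 2 − 2 = 1650 (labels ;00/;01 skipped at this minute). Total = 35964 + 12588 + 1650 = 50202.

50202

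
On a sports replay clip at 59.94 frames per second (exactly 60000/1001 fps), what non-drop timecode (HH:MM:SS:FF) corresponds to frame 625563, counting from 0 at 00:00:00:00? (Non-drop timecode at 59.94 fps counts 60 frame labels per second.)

02:53:46:03

625563 ÷ 60 = 10426 full seconds, remainder 3 frames.
10426 s = 2 h 53 min 46 s.
Timecode: 02:53:46:03.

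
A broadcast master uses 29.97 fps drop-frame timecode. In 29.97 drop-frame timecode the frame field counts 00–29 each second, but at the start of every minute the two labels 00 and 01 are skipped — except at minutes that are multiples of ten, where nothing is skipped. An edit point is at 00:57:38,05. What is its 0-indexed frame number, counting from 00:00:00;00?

Complete 10-minute blocks: 5, each 17982 frames → 89910.
Remaining 7 whole minutes in the current block: 1800 + 6 × 1798 = 12588 frames.
Within the current minute: 38 × 30 + 5 − 2 = 1143 (labels ;00/;01 skipped at this minute). Total = 89910 + 12588 + 1143 = 103641.

103641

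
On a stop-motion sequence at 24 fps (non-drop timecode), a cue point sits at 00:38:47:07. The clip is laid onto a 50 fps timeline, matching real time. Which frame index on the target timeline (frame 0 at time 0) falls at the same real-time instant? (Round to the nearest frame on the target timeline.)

Source frame index: (0×3600 + 38×60 + 47) × 24 + 7 = 55855.
Real time: 55855 / (24) = 55855/24 s.
Target frame: (55855/24) × (50) = 1396375/12 ≈ 116364.583 → 116365.

frame 116365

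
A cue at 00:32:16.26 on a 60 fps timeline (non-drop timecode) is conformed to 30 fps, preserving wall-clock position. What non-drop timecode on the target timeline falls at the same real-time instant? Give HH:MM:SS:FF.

00:32:16:13

Source frame index: (0×3600 + 32×60 + 16) × 60 + 26 = 116186.
Real time: 116186 / (60) = 58093/30 s.
Target frame: (58093/30) × (30) = 58093.
At 30 labels/s: frame 58093 → 00:32:16:13.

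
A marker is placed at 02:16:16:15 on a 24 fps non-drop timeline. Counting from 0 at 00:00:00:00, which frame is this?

Total seconds to the label: (2 × 3600 + 16 × 60 + 16) = 8176.
Frame index = 8176 × 24 + 15 = 196239.

196239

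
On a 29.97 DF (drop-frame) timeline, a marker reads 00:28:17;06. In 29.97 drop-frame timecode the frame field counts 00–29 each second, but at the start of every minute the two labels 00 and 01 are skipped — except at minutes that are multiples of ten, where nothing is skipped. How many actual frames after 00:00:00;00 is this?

Complete 10-minute blocks: 2, each 17982 frames → 35964.
Remaining 8 whole minutes in the current block: 1800 + 7 × 1798 = 14386 frames.
Within the current minute: 17 × 30 + 6 − 2 = 514 (labels ;00/;01 skipped at this minute). Total = 35964 + 14386 + 514 = 50864.

50864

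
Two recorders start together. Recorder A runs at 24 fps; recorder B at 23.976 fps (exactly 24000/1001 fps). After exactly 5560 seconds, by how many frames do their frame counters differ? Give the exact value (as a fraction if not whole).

A emits 24 × 5560 = 133440 frames; B emits 24000/1001 × 5560 = 133440000/1001.
Difference = 133440/1001 frames (≈ 133.3067); B is behind A.

133440/1001 frames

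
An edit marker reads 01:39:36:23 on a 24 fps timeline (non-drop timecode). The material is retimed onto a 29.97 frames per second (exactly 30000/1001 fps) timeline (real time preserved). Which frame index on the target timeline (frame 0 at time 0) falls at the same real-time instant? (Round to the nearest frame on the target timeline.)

Source frame index: (1×3600 + 39×60 + 36) × 24 + 23 = 143447.
Real time: 143447 / (24) = 143447/24 s.
Target frame: (143447/24) × (30000/1001) = 179308750/1001 ≈ 179129.620 → 179130.

frame 179130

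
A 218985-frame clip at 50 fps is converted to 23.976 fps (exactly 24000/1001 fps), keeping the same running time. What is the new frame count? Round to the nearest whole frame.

105008 frames

Frames at target rate = 218985 × (24000/1001) / (50) = 8085600/77 ≈ 105007.792.
Nearest whole frame: 105008.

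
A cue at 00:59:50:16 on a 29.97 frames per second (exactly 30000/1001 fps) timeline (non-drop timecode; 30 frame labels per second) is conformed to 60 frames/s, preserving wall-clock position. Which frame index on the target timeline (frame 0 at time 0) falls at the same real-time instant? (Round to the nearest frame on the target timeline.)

frame 215647

Source frame index: (0×3600 + 59×60 + 50) × 30 + 16 = 107716.
Real time: 107716 / (30000/1001) = 26955929/7500 s.
Target frame: (26955929/7500) × (60) = 26955929/125 ≈ 215647.432 → 215647.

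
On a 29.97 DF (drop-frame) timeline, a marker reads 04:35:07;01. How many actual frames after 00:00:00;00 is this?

494715

As if non-drop at 30 labels/s: (4 × 3600 + 35 × 60 + 7) × 30 + 1 = 495211.
Minute boundaries passed: 275; those not divisible by 10: 275 − 27 = 248; dropped labels = 2 × 248 = 496.
Actual frame index = 495211 − 496 = 494715.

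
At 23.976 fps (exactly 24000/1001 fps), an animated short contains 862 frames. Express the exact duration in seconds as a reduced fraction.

Running time = 862 ÷ (24000/1001) = 862 × 1001/24000 = 431431/12000 s.

431431/12000 seconds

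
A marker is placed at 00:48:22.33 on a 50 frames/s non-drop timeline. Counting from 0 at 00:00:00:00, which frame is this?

Total seconds to the label: (0 × 3600 + 48 × 60 + 22) = 2902.
Frame index = 2902 × 50 + 33 = 145133.

145133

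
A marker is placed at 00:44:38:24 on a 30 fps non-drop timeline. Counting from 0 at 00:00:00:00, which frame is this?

frame 80364

Total seconds to the label: (0 × 3600 + 44 × 60 + 38) = 2678.
Frame index = 2678 × 30 + 24 = 80364.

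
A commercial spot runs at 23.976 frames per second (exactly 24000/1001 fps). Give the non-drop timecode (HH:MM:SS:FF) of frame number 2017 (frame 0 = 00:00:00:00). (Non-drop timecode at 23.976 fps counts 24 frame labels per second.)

00:01:24:01

2017 ÷ 24 = 84 full seconds, remainder 1 frame.
84 s = 0 h 1 min 24 s.
Timecode: 00:01:24:01.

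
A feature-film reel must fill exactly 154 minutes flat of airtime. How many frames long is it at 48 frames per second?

443520 frames

154 min = 9240 s.
Frames = 9240 × 48 = 443520.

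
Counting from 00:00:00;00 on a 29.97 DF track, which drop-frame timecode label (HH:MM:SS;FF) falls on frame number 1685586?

Ten DF minutes hold 17982 frames, so frame 1685586 lies in block 93 (frames 1672326–1690307) with 13260 frames into that block.
The block's first minute is 1800 frames and the rest 1798 each; 13260 frames reaches minute 7, so 93 × 18 + 7 × 2 = 1688 labels have been skipped so far.
Adding those back, label number 1685586 + 1688 = 1687274 at 30 labels/s is 56242 s + 14 f = 15 h 37 min 22 s frame 14, i.e. 15:37:22;14.

15:37:22;14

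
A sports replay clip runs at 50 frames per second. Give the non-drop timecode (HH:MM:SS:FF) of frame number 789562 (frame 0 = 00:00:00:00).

789562 ÷ 50 = 15791 full seconds, remainder 12 frames.
15791 s = 4 h 23 min 11 s.
Timecode: 04:23:11:12.

04:23:11:12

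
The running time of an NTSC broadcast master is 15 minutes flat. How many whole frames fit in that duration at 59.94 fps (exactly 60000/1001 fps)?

15 min = 900 s.
Frames = 900 × 60000/1001 = 54000000/1001 ≈ 53946.0539.
Complete frames: 53946.

53946 frames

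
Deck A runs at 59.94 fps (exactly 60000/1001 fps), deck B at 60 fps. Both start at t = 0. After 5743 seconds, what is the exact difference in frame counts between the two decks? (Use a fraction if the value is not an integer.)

A emits 60000/1001 × 5743 = 344580000/1001 frames; B emits 60 × 5743 = 344580.
Difference = 344580/1001 frames (≈ 344.2358); B is ahead of A.

344580/1001 frames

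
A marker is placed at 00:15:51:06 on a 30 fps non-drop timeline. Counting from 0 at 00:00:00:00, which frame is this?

frame 28536

Total seconds to the label: (0 × 3600 + 15 × 60 + 51) = 951.
Frame index = 951 × 30 + 6 = 28536.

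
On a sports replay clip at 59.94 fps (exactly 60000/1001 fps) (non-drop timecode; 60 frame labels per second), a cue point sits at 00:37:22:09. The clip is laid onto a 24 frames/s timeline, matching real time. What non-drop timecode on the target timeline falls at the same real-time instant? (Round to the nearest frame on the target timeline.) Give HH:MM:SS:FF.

Source frame index: (0×3600 + 37×60 + 22) × 60 + 9 = 134529.
Real time: 134529 / (60000/1001) = 44887843/20000 s.
Target frame: (44887843/20000) × (24) = 134663529/2500 ≈ 53865.412 → 53865.
At 24 labels/s: frame 53865 → 00:37:24:09.

00:37:24:09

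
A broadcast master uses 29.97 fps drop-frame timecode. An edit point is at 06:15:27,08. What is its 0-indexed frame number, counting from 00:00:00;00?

Complete 10-minute blocks: 37, each 17982 frames → 665334.
Remaining 5 whole minutes in the current block: 1800 + 4 × 1798 = 8992 frames.
Within the current minute: 27 × 30 + 8 − 2 = 816 (labels ;00/;01 skipped at this minute). Total = 665334 + 8992 + 816 = 675142.

675142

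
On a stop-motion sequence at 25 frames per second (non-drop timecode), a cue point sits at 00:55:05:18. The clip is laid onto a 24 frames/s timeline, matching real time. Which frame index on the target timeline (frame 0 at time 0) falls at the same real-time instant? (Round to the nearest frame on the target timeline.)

Source frame index: (0×3600 + 55×60 + 5) × 25 + 18 = 82643.
Real time: 82643 / (25) = 82643/25 s.
Target frame: (82643/25) × (24) = 1983432/25 ≈ 79337.280 → 79337.

frame 79337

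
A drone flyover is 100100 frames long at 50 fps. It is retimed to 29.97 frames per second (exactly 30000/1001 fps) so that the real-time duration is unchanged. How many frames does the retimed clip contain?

Target frames = source frames × (target rate / source rate) = 100100 × (30000/1001)/(50) = 100100 × 600/1001 = 60000.

60000 frames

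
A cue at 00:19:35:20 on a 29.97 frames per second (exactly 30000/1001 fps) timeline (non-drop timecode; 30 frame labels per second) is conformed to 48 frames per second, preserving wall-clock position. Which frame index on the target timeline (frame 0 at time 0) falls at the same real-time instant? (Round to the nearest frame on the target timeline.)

Source frame index: (0×3600 + 19×60 + 35) × 30 + 20 = 35270.
Real time: 35270 / (30000/1001) = 3530527/3000 s.
Target frame: (3530527/3000) × (48) = 7061054/125 ≈ 56488.432 → 56488.

frame 56488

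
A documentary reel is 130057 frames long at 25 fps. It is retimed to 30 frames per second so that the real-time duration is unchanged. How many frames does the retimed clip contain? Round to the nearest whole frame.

156068 frames

Frames at target rate = 130057 × (30) / (25) = 780342/5 ≈ 156068.400.
Nearest whole frame: 156068.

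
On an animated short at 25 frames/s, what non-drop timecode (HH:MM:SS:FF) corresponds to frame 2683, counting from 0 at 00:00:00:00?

2683 ÷ 25 = 107 full seconds, remainder 8 frames.
107 s = 0 h 1 min 47 s.
Timecode: 00:01:47:08.

00:01:47:08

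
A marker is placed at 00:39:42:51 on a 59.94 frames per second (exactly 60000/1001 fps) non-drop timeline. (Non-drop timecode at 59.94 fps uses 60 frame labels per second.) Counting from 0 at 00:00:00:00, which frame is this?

142971

Total seconds to the label: (0 × 3600 + 39 × 60 + 42) = 2382.
Frame index = 2382 × 60 + 51 = 142971.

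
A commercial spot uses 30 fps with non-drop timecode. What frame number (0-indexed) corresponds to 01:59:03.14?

Total seconds to the label: (1 × 3600 + 59 × 60 + 3) = 7143.
Frame index = 7143 × 30 + 14 = 214304.

214304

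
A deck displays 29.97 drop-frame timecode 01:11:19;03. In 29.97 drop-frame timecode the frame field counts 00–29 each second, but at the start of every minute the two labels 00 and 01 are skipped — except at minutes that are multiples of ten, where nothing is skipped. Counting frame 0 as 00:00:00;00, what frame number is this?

As if non-drop at 30 labels/s: (1 × 3600 + 11 × 60 + 19) × 30 + 3 = 128373.
Minute boundaries passed: 71; those not divisible by 10: 71 − 7 = 64; dropped labels = 2 × 64 = 128.
Actual frame index = 128373 − 128 = 128245.

128245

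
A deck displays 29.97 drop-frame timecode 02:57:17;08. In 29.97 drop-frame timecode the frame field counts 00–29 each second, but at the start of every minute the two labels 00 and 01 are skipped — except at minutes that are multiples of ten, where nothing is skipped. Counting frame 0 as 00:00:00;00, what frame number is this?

318798

As if non-drop at 30 labels/s: (2 × 3600 + 57 × 60 + 17) × 30 + 8 = 319118.
Minute boundaries passed: 177; those not divisible by 10: 177 − 17 = 160; dropped labels = 2 × 160 = 320.
Actual frame index = 319118 − 320 = 318798.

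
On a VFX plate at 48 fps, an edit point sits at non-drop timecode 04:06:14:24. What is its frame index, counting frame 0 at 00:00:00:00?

Total seconds to the label: (4 × 3600 + 6 × 60 + 14) = 14774.
Frame index = 14774 × 48 + 24 = 709176.

709176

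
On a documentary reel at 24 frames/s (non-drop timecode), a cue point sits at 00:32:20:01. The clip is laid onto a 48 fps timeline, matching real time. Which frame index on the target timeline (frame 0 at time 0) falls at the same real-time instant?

Source frame index: (0×3600 + 32×60 + 20) × 24 + 1 = 46561.
Real time: 46561 / (24) = 46561/24 s.
Target frame: (46561/24) × (48) = 93122.

frame 93122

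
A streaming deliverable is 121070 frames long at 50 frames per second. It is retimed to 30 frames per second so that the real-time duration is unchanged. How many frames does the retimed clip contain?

72642 frames

Target frames = source frames × (target rate / source rate) = 121070 × (30)/(50) = 121070 × 3/5 = 72642.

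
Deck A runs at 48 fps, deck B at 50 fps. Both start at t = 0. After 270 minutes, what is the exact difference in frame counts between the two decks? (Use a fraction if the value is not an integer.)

32400 frames

270 min = 16200 s.
A emits 48 × 16200 = 777600 frames; B emits 50 × 16200 = 810000.
Difference = 32400 frames; B is ahead of A.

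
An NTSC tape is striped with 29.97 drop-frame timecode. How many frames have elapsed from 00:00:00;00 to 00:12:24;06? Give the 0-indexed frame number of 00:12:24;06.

22304

Complete 10-minute blocks: 1, each 17982 frames → 17982.
Remaining 2 whole minutes in the current block: 1800 + 1 × 1798 = 3598 frames.
Within the current minute: 24 × 30 + 6 − 2 = 724 (labels ;00/;01 skipped at this minute). Total = 17982 + 3598 + 724 = 22304.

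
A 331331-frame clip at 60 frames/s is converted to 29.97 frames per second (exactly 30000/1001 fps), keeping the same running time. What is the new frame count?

Target frames = source frames × (target rate / source rate) = 331331 × (30000/1001)/(60) = 331331 × 500/1001 = 165500.

165500 frames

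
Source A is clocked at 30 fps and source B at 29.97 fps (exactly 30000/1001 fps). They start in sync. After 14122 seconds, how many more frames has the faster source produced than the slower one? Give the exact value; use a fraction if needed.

A emits 30 × 14122 = 423660 frames; B emits 30000/1001 × 14122 = 423660000/1001.
Difference = 423660/1001 frames (≈ 423.2368); B is behind A.

423660/1001 frames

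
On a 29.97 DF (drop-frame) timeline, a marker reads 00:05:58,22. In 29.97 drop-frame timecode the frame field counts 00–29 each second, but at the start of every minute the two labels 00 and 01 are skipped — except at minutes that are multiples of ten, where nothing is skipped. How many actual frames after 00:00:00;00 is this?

As if non-drop at 30 labels/s: (0 × 3600 + 5 × 60 + 58) × 30 + 22 = 10762.
Minute boundaries passed: 5; those not divisible by 10: 5 − 0 = 5; dropped labels = 2 × 5 = 10.
Actual frame index = 10762 − 10 = 10752.

10752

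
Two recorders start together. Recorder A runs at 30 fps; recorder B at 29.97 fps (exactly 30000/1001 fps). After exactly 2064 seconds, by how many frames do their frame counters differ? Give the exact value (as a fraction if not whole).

A emits 30 × 2064 = 61920 frames; B emits 30000/1001 × 2064 = 61920000/1001.
Difference = 61920/1001 frames (≈ 61.8581); B is behind A.

61920/1001 frames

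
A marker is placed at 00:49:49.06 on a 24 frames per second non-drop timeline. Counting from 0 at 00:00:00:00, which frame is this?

Total seconds to the label: (0 × 3600 + 49 × 60 + 49) = 2989.
Frame index = 2989 × 24 + 6 = 71742.

frame 71742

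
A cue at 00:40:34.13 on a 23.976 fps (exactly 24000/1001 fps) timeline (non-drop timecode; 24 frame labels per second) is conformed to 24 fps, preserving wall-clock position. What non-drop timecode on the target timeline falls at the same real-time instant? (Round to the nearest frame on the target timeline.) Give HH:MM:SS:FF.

00:40:36:23

Source frame index: (0×3600 + 40×60 + 34) × 24 + 13 = 58429.
Real time: 58429 / (24000/1001) = 58487429/24000 s.
Target frame: (58487429/24000) × (24) = 58487429/1000 ≈ 58487.429 → 58487.
At 24 labels/s: frame 58487 → 00:40:36:23.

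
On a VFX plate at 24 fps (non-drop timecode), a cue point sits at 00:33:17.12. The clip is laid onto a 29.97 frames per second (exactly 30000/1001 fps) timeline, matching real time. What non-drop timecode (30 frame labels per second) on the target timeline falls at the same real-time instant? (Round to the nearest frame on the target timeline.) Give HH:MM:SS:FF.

00:33:15:15

Source frame index: (0×3600 + 33×60 + 17) × 24 + 12 = 47940.
Real time: 47940 / (24) = 3995/2 s.
Target frame: (3995/2) × (30000/1001) = 59925000/1001 ≈ 59865.135 → 59865.
At 30 labels/s: frame 59865 → 00:33:15:15.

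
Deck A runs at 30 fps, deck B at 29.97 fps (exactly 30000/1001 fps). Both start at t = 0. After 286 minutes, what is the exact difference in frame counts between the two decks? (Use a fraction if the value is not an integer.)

3600/7 frames

286 min = 17160 s.
A emits 30 × 17160 = 514800 frames; B emits 30000/1001 × 17160 = 3600000/7.
Difference = 3600/7 frames (≈ 514.2857); B is behind A.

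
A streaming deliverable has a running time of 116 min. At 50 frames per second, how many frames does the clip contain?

116 min = 6960 s.
Frames = 6960 × 50 = 348000.

348000 frames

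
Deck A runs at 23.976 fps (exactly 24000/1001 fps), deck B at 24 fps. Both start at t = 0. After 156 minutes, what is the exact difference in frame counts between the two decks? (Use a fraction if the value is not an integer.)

17280/77 frames

156 min = 9360 s.
A emits 24000/1001 × 9360 = 17280000/77 frames; B emits 24 × 9360 = 224640.
Difference = 17280/77 frames (≈ 224.4156); B is ahead of A.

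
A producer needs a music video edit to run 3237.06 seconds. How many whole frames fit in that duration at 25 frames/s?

80926 frames

Frames = 3237.06 × 25 = 161853/2 ≈ 80926.5000.
Complete frames: 80926.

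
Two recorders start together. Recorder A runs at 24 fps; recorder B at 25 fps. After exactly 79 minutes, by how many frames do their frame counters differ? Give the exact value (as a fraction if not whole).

79 min = 4740 s.
A emits 24 × 4740 = 113760 frames; B emits 25 × 4740 = 118500.
Difference = 4740 frames; B is ahead of A.

4740 frames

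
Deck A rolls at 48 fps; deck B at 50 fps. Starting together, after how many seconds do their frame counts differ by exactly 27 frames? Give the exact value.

13.5 seconds

The gap grows by |50 − 48| = 2 frames per second.
Time for a 27-frame gap: 27 ÷ (2) = 13.5 s.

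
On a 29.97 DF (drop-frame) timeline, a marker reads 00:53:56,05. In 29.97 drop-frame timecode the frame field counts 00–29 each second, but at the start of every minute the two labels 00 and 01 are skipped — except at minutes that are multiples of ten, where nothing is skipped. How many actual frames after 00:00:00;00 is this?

Complete 10-minute blocks: 5, each 17982 frames → 89910.
Remaining 3 whole minutes in the current block: 1800 + 2 × 1798 = 5396 frames.
Within the current minute: 56 × 30 + 5 − 2 = 1683 (labels ;00/;01 skipped at this minute). Total = 89910 + 5396 + 1683 = 96989.

96989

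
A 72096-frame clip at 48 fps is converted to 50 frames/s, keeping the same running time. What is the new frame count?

Target frames = source frames × (target rate / source rate) = 72096 × (50)/(48) = 72096 × 25/24 = 75100.

75100 frames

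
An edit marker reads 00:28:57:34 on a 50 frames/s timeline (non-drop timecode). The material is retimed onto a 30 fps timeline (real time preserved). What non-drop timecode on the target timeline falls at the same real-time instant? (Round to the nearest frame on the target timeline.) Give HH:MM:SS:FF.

00:28:57:20

Source frame index: (0×3600 + 28×60 + 57) × 50 + 34 = 86884.
Real time: 86884 / (50) = 43442/25 s.
Target frame: (43442/25) × (30) = 260652/5 ≈ 52130.400 → 52130.
At 30 labels/s: frame 52130 → 00:28:57:20.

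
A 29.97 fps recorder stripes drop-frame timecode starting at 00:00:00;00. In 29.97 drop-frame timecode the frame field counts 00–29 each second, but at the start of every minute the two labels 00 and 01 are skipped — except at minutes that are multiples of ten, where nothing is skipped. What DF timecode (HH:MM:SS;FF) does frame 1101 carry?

Each 10-minute DF block holds 10 × 60 × 30 − 9 × 2 = 17982 frames. 1101 ÷ 17982 → 0 full blocks, remainder 1101.
Within the partial block the first minute is 1800 frames and each further minute 1798, so 0 further minute boundaries passed. Total skipped labels = 18 × 0 + 2 × 0 = 0.
Non-drop label index = 1101 + 0 = 1101; at 30 labels/s that is 00:00:36:21, i.e. DF 00:00:36;21.

00:00:36;21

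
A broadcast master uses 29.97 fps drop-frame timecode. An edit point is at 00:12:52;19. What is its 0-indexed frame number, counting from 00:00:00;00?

23157

Complete 10-minute blocks: 1, each 17982 frames → 17982.
Remaining 2 whole minutes in the current block: 1800 + 1 × 1798 = 3598 frames.
Within the current minute: 52 × 30 + 19 − 2 = 1577 (labels ;00/;01 skipped at this minute). Total = 17982 + 3598 + 1577 = 23157.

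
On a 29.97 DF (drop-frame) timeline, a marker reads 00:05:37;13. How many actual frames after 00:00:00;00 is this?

10113

As if non-drop at 30 labels/s: (0 × 3600 + 5 × 60 + 37) × 30 + 13 = 10123.
Minute boundaries passed: 5; those not divisible by 10: 5 − 0 = 5; dropped labels = 2 × 5 = 10.
Actual frame index = 10123 − 10 = 10113.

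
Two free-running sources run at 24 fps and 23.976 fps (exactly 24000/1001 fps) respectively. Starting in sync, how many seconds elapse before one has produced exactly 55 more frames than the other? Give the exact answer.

55055/24 seconds

The gap grows by |24000/1001 − 24| = 24/1001 frames per second.
Time for a 55-frame gap: 55 ÷ (24/1001) = 55055/24 s.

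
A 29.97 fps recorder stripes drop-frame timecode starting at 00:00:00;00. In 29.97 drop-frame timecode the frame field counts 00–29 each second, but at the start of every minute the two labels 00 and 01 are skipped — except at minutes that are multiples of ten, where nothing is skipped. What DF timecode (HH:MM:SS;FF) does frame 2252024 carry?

Ten DF minutes hold 17982 frames, so frame 2252024 lies in block 125 (frames 2247750–2265731) with 4274 frames into that block.
The block's first minute is 1800 frames and the rest 1798 each; 4274 frames reaches minute 2, so 125 × 18 + 2 × 2 = 2254 labels have been skipped so far.
Adding those back, label number 2252024 + 2254 = 2254278 at 30 labels/s is 75142 s + 18 f = 20 h 52 min 22 s frame 18, i.e. 20:52:22;18.

20:52:22;18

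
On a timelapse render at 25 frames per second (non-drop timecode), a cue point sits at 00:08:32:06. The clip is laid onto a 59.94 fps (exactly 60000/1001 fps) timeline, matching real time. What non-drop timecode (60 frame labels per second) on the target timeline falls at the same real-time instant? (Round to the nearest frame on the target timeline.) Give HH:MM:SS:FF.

Source frame index: (0×3600 + 8×60 + 32) × 25 + 6 = 12806.
Real time: 12806 / (25) = 12806/25 s.
Target frame: (12806/25) × (60000/1001) = 30734400/1001 ≈ 30703.696 → 30704.
At 60 labels/s: frame 30704 → 00:08:31:44.

00:08:31:44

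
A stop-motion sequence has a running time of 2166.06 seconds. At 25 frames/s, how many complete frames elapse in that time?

Frames = 2166.06 × 25 = 108303/2 ≈ 54151.5000.
Complete frames: 54151.

54151 frames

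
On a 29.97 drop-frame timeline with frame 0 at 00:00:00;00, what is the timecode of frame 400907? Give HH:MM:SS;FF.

Each 10-minute DF block holds 10 × 60 × 30 − 9 × 2 = 17982 frames. 400907 ÷ 17982 → 22 full blocks, remainder 5303.
Within the partial block the first minute is 1800 frames and each further minute 1798, so 2 further minute boundaries passed. Total skipped labels = 18 × 22 + 2 × 2 = 400.
Non-drop label index = 400907 + 400 = 401307; at 30 labels/s that is 03:42:56:27, i.e. DF 03:42:56;27.

03:42:56;27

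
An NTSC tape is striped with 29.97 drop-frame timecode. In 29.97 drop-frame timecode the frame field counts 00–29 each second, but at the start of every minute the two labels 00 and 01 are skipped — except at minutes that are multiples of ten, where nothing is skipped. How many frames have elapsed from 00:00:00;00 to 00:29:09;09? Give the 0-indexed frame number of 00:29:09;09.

Complete 10-minute blocks: 2, each 17982 frames → 35964.
Remaining 9 whole minutes in the current block: 1800 + 8 × 1798 = 16184 frames.
Within the current minute: 9 × 30 + 9 − 2 = 277 (labels ;00/;01 skipped at this minute). Total = 35964 + 16184 + 277 = 52425.

52425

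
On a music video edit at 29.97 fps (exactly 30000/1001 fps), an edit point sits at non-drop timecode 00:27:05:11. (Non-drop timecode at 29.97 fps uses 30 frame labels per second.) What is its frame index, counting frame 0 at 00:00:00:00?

48761

Total seconds to the label: (0 × 3600 + 27 × 60 + 5) = 1625.
Frame index = 1625 × 30 + 11 = 48761.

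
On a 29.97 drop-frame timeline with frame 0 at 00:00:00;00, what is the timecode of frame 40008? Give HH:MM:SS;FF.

00:22:14;28

Each 10-minute DF block holds 10 × 60 × 30 − 9 × 2 = 17982 frames. 40008 ÷ 17982 → 2 full blocks, remainder 4044.
Within the partial block the first minute is 1800 frames and each further minute 1798, so 2 further minute boundaries passed. Total skipped labels = 18 × 2 + 2 × 2 = 40.
Non-drop label index = 40008 + 40 = 40048; at 30 labels/s that is 00:22:14:28, i.e. DF 00:22:14;28.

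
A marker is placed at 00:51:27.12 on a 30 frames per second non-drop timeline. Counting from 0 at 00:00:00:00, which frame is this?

Total seconds to the label: (0 × 3600 + 51 × 60 + 27) = 3087.
Frame index = 3087 × 30 + 12 = 92622.

frame 92622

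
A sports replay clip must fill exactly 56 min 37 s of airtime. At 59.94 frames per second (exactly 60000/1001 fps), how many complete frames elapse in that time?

203616 frames

56 min 37 s = 3397 s.
Frames = 3397 × 60000/1001 = 203820000/1001 ≈ 203616.3836.
Complete frames: 203616.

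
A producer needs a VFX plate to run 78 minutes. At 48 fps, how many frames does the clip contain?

78 min = 4680 s.
Frames = 4680 × 48 = 224640.

224640 frames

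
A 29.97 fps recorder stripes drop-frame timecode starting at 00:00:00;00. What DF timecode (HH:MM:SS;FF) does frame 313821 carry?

02:54:31;05

Each 10-minute DF block holds 10 × 60 × 30 − 9 × 2 = 17982 frames. 313821 ÷ 17982 → 17 full blocks, remainder 8127.
Within the partial block the first minute is 1800 frames and each further minute 1798, so 4 further minute boundaries passed. Total skipped labels = 18 × 17 + 2 × 4 = 314.
Non-drop label index = 313821 + 314 = 314135; at 30 labels/s that is 02:54:31:05, i.e. DF 02:54:31;05.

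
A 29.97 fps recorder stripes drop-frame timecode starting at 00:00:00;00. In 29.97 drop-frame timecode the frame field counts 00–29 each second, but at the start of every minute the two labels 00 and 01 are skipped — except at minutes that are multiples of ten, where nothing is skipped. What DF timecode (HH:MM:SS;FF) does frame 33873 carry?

00:18:50;07

Ten DF minutes hold 17982 frames, so frame 33873 lies in block 1 (frames 17982–35963) with 15891 frames into that block.
The block's first minute is 1800 frames and the rest 1798 each; 15891 frames reaches minute 8, so 1 × 18 + 8 × 2 = 34 labels have been skipped so far.
Adding those back, label number 33873 + 34 = 33907 at 30 labels/s is 1130 s + 7 f = 0 h 18 min 50 s frame 7, i.e. 00:18:50;07.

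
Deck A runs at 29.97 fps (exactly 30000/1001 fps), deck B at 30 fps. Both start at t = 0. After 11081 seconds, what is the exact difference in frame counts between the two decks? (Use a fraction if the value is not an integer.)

47490/143 frames

A emits 30000/1001 × 11081 = 47490000/143 frames; B emits 30 × 11081 = 332430.
Difference = 47490/143 frames (≈ 332.0979); B is ahead of A.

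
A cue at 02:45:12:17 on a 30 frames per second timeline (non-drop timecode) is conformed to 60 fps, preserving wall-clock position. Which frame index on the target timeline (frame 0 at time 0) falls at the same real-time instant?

frame 594754

Source frame index: (2×3600 + 45×60 + 12) × 30 + 17 = 297377.
Real time: 297377 / (30) = 297377/30 s.
Target frame: (297377/30) × (60) = 594754.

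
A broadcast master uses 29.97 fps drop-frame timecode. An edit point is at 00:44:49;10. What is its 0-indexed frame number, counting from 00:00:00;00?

80600

As if non-drop at 30 labels/s: (0 × 3600 + 44 × 60 + 49) × 30 + 10 = 80680.
Minute boundaries passed: 44; those not divisible by 10: 44 − 4 = 40; dropped labels = 2 × 40 = 80.
Actual frame index = 80680 − 80 = 80600.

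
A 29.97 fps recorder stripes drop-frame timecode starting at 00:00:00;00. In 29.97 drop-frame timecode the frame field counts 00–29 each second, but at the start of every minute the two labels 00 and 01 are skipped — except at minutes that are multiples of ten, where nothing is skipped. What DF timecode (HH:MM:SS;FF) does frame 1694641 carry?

15:42:24;17

Ten DF minutes hold 17982 frames, so frame 1694641 lies in block 94 (frames 1690308–1708289) with 4333 frames into that block.
The block's first minute is 1800 frames and the rest 1798 each; 4333 frames reaches minute 2, so 94 × 18 + 2 × 2 = 1696 labels have been skipped so far.
Adding those back, label number 1694641 + 1696 = 1696337 at 30 labels/s is 56544 s + 17 f = 15 h 42 min 24 s frame 17, i.e. 15:42:24;17.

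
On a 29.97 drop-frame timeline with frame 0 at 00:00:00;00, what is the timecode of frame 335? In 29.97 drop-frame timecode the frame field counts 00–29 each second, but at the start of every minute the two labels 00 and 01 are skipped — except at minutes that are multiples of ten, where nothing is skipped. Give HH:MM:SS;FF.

00:00:11;05

Each 10-minute DF block holds 10 × 60 × 30 − 9 × 2 = 17982 frames. 335 ÷ 17982 → 0 full blocks, remainder 335.
Within the partial block the first minute is 1800 frames and each further minute 1798, so 0 further minute boundaries passed. Total skipped labels = 18 × 0 + 2 × 0 = 0.
Non-drop label index = 335 + 0 = 335; at 30 labels/s that is 00:00:11:05, i.e. DF 00:00:11;05.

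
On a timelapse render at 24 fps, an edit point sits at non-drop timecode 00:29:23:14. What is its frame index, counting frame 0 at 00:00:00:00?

42326

Total seconds to the label: (0 × 3600 + 29 × 60 + 23) = 1763.
Frame index = 1763 × 24 + 14 = 42326.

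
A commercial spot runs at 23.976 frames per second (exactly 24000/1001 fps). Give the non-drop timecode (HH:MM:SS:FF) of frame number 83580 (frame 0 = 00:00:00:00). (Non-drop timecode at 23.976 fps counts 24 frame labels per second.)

00:58:02:12

83580 ÷ 24 = 3482 full seconds, remainder 12 frames.
3482 s = 0 h 58 min 2 s.
Timecode: 00:58:02:12.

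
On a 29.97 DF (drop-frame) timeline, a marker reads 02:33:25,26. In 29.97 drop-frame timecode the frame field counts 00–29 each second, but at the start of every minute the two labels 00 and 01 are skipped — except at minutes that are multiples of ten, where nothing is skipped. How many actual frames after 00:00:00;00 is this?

As if non-drop at 30 labels/s: (2 × 3600 + 33 × 60 + 25) × 30 + 26 = 276176.
Minute boundaries passed: 153; those not divisible by 10: 153 − 15 = 138; dropped labels = 2 × 138 = 276.
Actual frame index = 276176 − 276 = 275900.

275900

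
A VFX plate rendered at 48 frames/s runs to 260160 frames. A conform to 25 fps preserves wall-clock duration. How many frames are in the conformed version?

135500 frames

Target frames = source frames × (target rate / source rate) = 260160 × (25)/(48) = 260160 × 25/48 = 135500.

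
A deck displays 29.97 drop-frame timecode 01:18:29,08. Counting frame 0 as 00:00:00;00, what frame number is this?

141136

Complete 10-minute blocks: 7, each 17982 frames → 125874.
Remaining 8 whole minutes in the current block: 1800 + 7 × 1798 = 14386 frames.
Within the current minute: 29 × 30 + 8 − 2 = 876 (labels ;00/;01 skipped at this minute). Total = 125874 + 14386 + 876 = 141136.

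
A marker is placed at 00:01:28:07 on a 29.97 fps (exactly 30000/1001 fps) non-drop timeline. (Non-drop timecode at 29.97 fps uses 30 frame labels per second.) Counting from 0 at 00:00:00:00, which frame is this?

Total seconds to the label: (0 × 3600 + 1 × 60 + 28) = 88.
Frame index = 88 × 30 + 7 = 2647.

2647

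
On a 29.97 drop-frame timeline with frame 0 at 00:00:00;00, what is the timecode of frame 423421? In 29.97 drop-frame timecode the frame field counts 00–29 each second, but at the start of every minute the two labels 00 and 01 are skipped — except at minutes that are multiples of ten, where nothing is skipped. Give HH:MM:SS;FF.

Each 10-minute DF block holds 10 × 60 × 30 − 9 × 2 = 17982 frames. 423421 ÷ 17982 → 23 full blocks, remainder 9835.
Within the partial block the first minute is 1800 frames and each further minute 1798, so 5 further minute boundaries passed. Total skipped labels = 18 × 23 + 2 × 5 = 424.
Non-drop label index = 423421 + 424 = 423845; at 30 labels/s that is 03:55:28:05, i.e. DF 03:55:28;05.

03:55:28;05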